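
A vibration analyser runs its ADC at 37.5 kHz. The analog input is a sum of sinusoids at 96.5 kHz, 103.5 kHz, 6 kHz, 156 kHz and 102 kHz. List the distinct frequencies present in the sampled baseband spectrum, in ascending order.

6 kHz, 9 kHz, 10.5 kHz, 16 kHz

fs/2 = 18.75 kHz.
96.5 kHz mod fs = 21.5 kHz.
21.5 kHz > fs/2 = 18.75 kHz, folds to fs − 21.5 kHz = 16 kHz.
103.5 kHz mod fs = 28.5 kHz.
28.5 kHz > fs/2 = 18.75 kHz, folds to fs − 28.5 kHz = 9 kHz.
6 kHz ≤ fs/2 = 18.75 kHz, passes unchanged.
156 kHz mod fs = 6 kHz.
6 kHz ≤ fs/2 = 18.75 kHz, appears at 6 kHz.
102 kHz mod fs = 27 kHz.
27 kHz > fs/2 = 18.75 kHz, folds to fs − 27 kHz = 10.5 kHz.
Distinct values: {6 kHz, 9 kHz, 10.5 kHz, 16 kHz}.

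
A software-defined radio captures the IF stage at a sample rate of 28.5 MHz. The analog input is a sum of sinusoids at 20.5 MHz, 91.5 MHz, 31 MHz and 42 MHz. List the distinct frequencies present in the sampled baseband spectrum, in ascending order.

fs/2 = 14.25 MHz.
20.5 MHz > fs/2 = 14.25 MHz, folds to fs − 20.5 MHz = 8 MHz.
91.5 MHz mod fs = 6 MHz.
6 MHz ≤ fs/2 = 14.25 MHz, appears at 6 MHz.
31 MHz mod fs = 2.5 MHz.
2.5 MHz ≤ fs/2 = 14.25 MHz, appears at 2.5 MHz.
42 MHz mod fs = 13.5 MHz.
13.5 MHz ≤ fs/2 = 14.25 MHz, appears at 13.5 MHz.
Distinct values: {2.5 MHz, 6 MHz, 8 MHz, 13.5 MHz}.

2.5 MHz, 6 MHz, 8 MHz, 13.5 MHz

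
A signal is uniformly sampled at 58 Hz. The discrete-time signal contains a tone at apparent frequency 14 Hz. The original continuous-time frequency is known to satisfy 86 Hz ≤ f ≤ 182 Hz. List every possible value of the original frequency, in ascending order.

Frequencies that alias to 14 Hz are k·fs ± 14 Hz for integer k ≥ 0.
k=0: 14 Hz.
k=1: 44 Hz, 72 Hz.
k=2: 102 Hz, 130 Hz.
k=3: 160 Hz, 188 Hz.
k=4: 218 Hz, 246 Hz.
Within [86 Hz, 182 Hz]: 102 Hz, 130 Hz, 160 Hz.

102 Hz, 130 Hz, 160 Hz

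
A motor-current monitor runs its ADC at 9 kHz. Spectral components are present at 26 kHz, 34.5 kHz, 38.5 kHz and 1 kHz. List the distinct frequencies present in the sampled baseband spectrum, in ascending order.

1 kHz, 1.5 kHz, 2.5 kHz

fs/2 = 4.5 kHz.
26 kHz mod fs = 8 kHz.
8 kHz > fs/2 = 4.5 kHz, folds to fs − 8 kHz = 1 kHz.
34.5 kHz mod fs = 7.5 kHz.
7.5 kHz > fs/2 = 4.5 kHz, folds to fs − 7.5 kHz = 1.5 kHz.
38.5 kHz mod fs = 2.5 kHz.
2.5 kHz ≤ fs/2 = 4.5 kHz, appears at 2.5 kHz.
1 kHz ≤ fs/2 = 4.5 kHz, passes unchanged.
Distinct values: {1 kHz, 1.5 kHz, 2.5 kHz}.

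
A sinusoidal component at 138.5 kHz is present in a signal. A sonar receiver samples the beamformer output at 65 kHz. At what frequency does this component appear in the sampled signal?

8.5 kHz

138.5 kHz mod fs = 8.5 kHz.
8.5 kHz ≤ fs/2 = 32.5 kHz, appears at 8.5 kHz.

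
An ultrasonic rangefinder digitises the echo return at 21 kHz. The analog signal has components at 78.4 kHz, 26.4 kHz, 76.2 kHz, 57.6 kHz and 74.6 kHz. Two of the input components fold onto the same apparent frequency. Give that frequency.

5.4 kHz

fs/2 = 10.5 kHz.
78.4 kHz mod fs = 15.4 kHz.
15.4 kHz > fs/2 = 10.5 kHz, folds to fs − 15.4 kHz = 5.6 kHz.
26.4 kHz mod fs = 5.4 kHz.
5.4 kHz ≤ fs/2 = 10.5 kHz, appears at 5.4 kHz.
76.2 kHz mod fs = 13.2 kHz.
13.2 kHz > fs/2 = 10.5 kHz, folds to fs − 13.2 kHz = 7.8 kHz.
57.6 kHz mod fs = 15.6 kHz.
15.6 kHz > fs/2 = 10.5 kHz, folds to fs − 15.6 kHz = 5.4 kHz.
74.6 kHz mod fs = 11.6 kHz.
11.6 kHz > fs/2 = 10.5 kHz, folds to fs − 11.6 kHz = 9.4 kHz.
26.4 kHz and 57.6 kHz both map to 5.4 kHz.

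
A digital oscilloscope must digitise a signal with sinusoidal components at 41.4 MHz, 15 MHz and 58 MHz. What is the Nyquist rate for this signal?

Highest-frequency component: 58 MHz.
Nyquist rate = 2 × 58 MHz = 116 MHz.

116 MHz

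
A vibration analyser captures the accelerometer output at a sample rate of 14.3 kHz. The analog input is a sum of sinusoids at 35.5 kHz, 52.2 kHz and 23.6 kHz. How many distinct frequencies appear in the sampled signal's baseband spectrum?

2

fs/2 = 7.15 kHz.
35.5 kHz mod fs = 6.9 kHz.
6.9 kHz ≤ fs/2 = 7.15 kHz, appears at 6.9 kHz.
52.2 kHz mod fs = 9.3 kHz.
9.3 kHz > fs/2 = 7.15 kHz, folds to fs − 9.3 kHz = 5 kHz.
23.6 kHz mod fs = 9.3 kHz.
9.3 kHz > fs/2 = 7.15 kHz, folds to fs − 9.3 kHz = 5 kHz.
Distinct values: {5 kHz, 6.9 kHz} → 2.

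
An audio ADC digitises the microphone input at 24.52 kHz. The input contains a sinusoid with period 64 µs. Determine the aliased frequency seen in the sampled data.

8.895 kHz

T = 64 µs → f = 1/T = 15.625 kHz.
15.625 kHz > fs/2 = 12.26 kHz, folds to fs − 15.625 kHz = 8.895 kHz.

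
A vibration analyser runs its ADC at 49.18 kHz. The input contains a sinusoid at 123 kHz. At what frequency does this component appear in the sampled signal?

24.54 kHz

123 kHz mod fs = 24.64 kHz.
24.64 kHz > fs/2 = 24.59 kHz, folds to fs − 24.64 kHz = 24.54 kHz.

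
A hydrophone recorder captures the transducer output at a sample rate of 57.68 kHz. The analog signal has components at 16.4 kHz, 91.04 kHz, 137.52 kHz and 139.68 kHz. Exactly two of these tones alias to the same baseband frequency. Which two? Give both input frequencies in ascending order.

91.04 kHz, 139.68 kHz

fs/2 = 28.84 kHz.
16.4 kHz ≤ fs/2 = 28.84 kHz, passes unchanged.
91.04 kHz mod fs = 33.36 kHz.
33.36 kHz > fs/2 = 28.84 kHz, folds to fs − 33.36 kHz = 24.32 kHz.
137.52 kHz mod fs = 22.16 kHz.
22.16 kHz ≤ fs/2 = 28.84 kHz, appears at 22.16 kHz.
139.68 kHz mod fs = 24.32 kHz.
24.32 kHz ≤ fs/2 = 28.84 kHz, appears at 24.32 kHz.
91.04 kHz and 139.68 kHz both map to 24.32 kHz.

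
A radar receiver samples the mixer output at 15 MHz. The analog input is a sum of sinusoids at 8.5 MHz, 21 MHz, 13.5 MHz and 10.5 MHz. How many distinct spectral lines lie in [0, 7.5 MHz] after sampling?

fs/2 = 7.5 MHz.
8.5 MHz > fs/2 = 7.5 MHz, folds to fs − 8.5 MHz = 6.5 MHz.
21 MHz mod fs = 6 MHz.
6 MHz ≤ fs/2 = 7.5 MHz, appears at 6 MHz.
13.5 MHz > fs/2 = 7.5 MHz, folds to fs − 13.5 MHz = 1.5 MHz.
10.5 MHz > fs/2 = 7.5 MHz, folds to fs − 10.5 MHz = 4.5 MHz.
Distinct values: {1.5 MHz, 4.5 MHz, 6 MHz, 6.5 MHz} → 4.

4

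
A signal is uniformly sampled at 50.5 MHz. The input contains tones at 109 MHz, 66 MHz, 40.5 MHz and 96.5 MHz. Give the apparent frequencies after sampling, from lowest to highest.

fs/2 = 25.25 MHz.
109 MHz mod fs = 8 MHz.
8 MHz ≤ fs/2 = 25.25 MHz, appears at 8 MHz.
66 MHz mod fs = 15.5 MHz.
15.5 MHz ≤ fs/2 = 25.25 MHz, appears at 15.5 MHz.
40.5 MHz > fs/2 = 25.25 MHz, folds to fs − 40.5 MHz = 10 MHz.
96.5 MHz mod fs = 46 MHz.
46 MHz > fs/2 = 25.25 MHz, folds to fs − 46 MHz = 4.5 MHz.
Distinct values: {4.5 MHz, 8 MHz, 10 MHz, 15.5 MHz}.

4.5 MHz, 8 MHz, 10 MHz, 15.5 MHz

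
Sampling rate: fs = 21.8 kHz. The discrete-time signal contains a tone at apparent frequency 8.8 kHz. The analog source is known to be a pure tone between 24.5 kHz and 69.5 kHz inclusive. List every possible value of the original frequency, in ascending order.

30.6 kHz, 34.8 kHz, 52.4 kHz, 56.6 kHz

Frequencies that alias to 8.8 kHz are k·fs ± 8.8 kHz for integer k ≥ 0.
k=0: 8.8 kHz.
k=1: 13 kHz, 30.6 kHz.
k=2: 34.8 kHz, 52.4 kHz.
k=3: 56.6 kHz, 74.2 kHz.
k=4: 78.4 kHz, 96 kHz.
Within [24.5 kHz, 69.5 kHz]: 30.6 kHz, 34.8 kHz, 52.4 kHz, 56.6 kHz.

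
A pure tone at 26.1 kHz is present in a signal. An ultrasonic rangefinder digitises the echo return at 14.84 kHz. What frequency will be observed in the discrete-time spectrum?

26.1 kHz mod fs = 11.26 kHz.
11.26 kHz > fs/2 = 7.42 kHz, folds to fs − 11.26 kHz = 3.58 kHz.

3.58 kHz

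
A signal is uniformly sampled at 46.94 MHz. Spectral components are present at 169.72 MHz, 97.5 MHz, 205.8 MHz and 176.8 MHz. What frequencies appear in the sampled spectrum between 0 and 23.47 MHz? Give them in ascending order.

fs/2 = 23.47 MHz.
169.72 MHz mod fs = 28.9 MHz.
28.9 MHz > fs/2 = 23.47 MHz, folds to fs − 28.9 MHz = 18.04 MHz.
97.5 MHz mod fs = 3.62 MHz.
3.62 MHz ≤ fs/2 = 23.47 MHz, appears at 3.62 MHz.
205.8 MHz mod fs = 18.04 MHz.
18.04 MHz ≤ fs/2 = 23.47 MHz, appears at 18.04 MHz.
176.8 MHz mod fs = 35.98 MHz.
35.98 MHz > fs/2 = 23.47 MHz, folds to fs − 35.98 MHz = 10.96 MHz.
Distinct values: {3.62 MHz, 10.96 MHz, 18.04 MHz}.

3.62 MHz, 10.96 MHz, 18.04 MHz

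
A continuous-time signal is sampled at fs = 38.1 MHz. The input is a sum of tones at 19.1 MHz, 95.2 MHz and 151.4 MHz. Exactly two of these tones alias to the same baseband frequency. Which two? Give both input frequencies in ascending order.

19.1 MHz, 95.2 MHz

fs/2 = 19.05 MHz.
19.1 MHz > fs/2 = 19.05 MHz, folds to fs − 19.1 MHz = 19 MHz.
95.2 MHz mod fs = 19 MHz.
19 MHz ≤ fs/2 = 19.05 MHz, appears at 19 MHz.
151.4 MHz mod fs = 37.1 MHz.
37.1 MHz > fs/2 = 19.05 MHz, folds to fs − 37.1 MHz = 1 MHz.
19.1 MHz and 95.2 MHz both map to 19 MHz.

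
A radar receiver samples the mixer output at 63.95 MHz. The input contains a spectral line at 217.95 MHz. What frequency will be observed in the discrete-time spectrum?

217.95 MHz mod fs = 26.1 MHz.
26.1 MHz ≤ fs/2 = 31.975 MHz, appears at 26.1 MHz.

26.1 MHz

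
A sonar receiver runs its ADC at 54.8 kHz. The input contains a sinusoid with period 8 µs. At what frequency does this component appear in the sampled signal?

15.4 kHz

T = 8 µs → f = 1/T = 125 kHz.
125 kHz mod fs = 15.4 kHz.
15.4 kHz ≤ fs/2 = 27.4 kHz, appears at 15.4 kHz.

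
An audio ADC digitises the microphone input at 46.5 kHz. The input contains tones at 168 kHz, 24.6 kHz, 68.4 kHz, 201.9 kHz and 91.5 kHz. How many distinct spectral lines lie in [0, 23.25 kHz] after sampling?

4

fs/2 = 23.25 kHz.
168 kHz mod fs = 28.5 kHz.
28.5 kHz > fs/2 = 23.25 kHz, folds to fs − 28.5 kHz = 18 kHz.
24.6 kHz > fs/2 = 23.25 kHz, folds to fs − 24.6 kHz = 21.9 kHz.
68.4 kHz mod fs = 21.9 kHz.
21.9 kHz ≤ fs/2 = 23.25 kHz, appears at 21.9 kHz.
201.9 kHz mod fs = 15.9 kHz.
15.9 kHz ≤ fs/2 = 23.25 kHz, appears at 15.9 kHz.
91.5 kHz mod fs = 45 kHz.
45 kHz > fs/2 = 23.25 kHz, folds to fs − 45 kHz = 1.5 kHz.
Distinct values: {1.5 kHz, 15.9 kHz, 18 kHz, 21.9 kHz} → 4.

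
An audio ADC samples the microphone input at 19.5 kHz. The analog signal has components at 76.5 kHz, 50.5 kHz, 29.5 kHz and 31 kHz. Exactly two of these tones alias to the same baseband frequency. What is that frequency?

fs/2 = 9.75 kHz.
76.5 kHz mod fs = 18 kHz.
18 kHz > fs/2 = 9.75 kHz, folds to fs − 18 kHz = 1.5 kHz.
50.5 kHz mod fs = 11.5 kHz.
11.5 kHz > fs/2 = 9.75 kHz, folds to fs − 11.5 kHz = 8 kHz.
29.5 kHz mod fs = 10 kHz.
10 kHz > fs/2 = 9.75 kHz, folds to fs − 10 kHz = 9.5 kHz.
31 kHz mod fs = 11.5 kHz.
11.5 kHz > fs/2 = 9.75 kHz, folds to fs − 11.5 kHz = 8 kHz.
31 kHz and 50.5 kHz both map to 8 kHz.

8 kHz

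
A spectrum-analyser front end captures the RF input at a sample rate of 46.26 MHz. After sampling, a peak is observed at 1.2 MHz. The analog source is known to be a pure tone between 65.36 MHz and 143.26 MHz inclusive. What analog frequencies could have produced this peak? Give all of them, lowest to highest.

Frequencies that alias to 1.2 MHz are k·fs ± 1.2 MHz for integer k ≥ 0.
k=0: 1.2 MHz.
k=1: 45.06 MHz, 47.46 MHz.
k=2: 91.32 MHz, 93.72 MHz.
k=3: 137.58 MHz, 139.98 MHz.
k=4: 183.84 MHz, 186.24 MHz.
Within [65.36 MHz, 143.26 MHz]: 91.32 MHz, 93.72 MHz, 137.58 MHz, 139.98 MHz.

91.32 MHz, 93.72 MHz, 137.58 MHz, 139.98 MHz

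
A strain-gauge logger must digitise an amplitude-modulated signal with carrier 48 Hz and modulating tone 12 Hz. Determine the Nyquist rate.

120 Hz

AM sidebands sit at fc ± fm = 36 Hz and 60 Hz.
Highest-frequency component: 60 Hz.
Nyquist rate = 2 × 60 Hz = 120 Hz.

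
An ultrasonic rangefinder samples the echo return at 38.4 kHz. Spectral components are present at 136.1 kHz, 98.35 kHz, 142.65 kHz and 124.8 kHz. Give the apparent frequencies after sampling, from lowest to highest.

fs/2 = 19.2 kHz.
136.1 kHz mod fs = 20.9 kHz.
20.9 kHz > fs/2 = 19.2 kHz, folds to fs − 20.9 kHz = 17.5 kHz.
98.35 kHz mod fs = 21.55 kHz.
21.55 kHz > fs/2 = 19.2 kHz, folds to fs − 21.55 kHz = 16.85 kHz.
142.65 kHz mod fs = 27.45 kHz.
27.45 kHz > fs/2 = 19.2 kHz, folds to fs − 27.45 kHz = 10.95 kHz.
124.8 kHz mod fs = 9.6 kHz.
9.6 kHz ≤ fs/2 = 19.2 kHz, appears at 9.6 kHz.
Distinct values: {9.6 kHz, 10.95 kHz, 16.85 kHz, 17.5 kHz}.

9.6 kHz, 10.95 kHz, 16.85 kHz, 17.5 kHz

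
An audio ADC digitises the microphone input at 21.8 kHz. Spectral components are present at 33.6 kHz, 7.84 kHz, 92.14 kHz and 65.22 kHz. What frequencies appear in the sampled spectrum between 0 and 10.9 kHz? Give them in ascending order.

0.18 kHz, 4.94 kHz, 7.84 kHz, 10 kHz

fs/2 = 10.9 kHz.
33.6 kHz mod fs = 11.8 kHz.
11.8 kHz > fs/2 = 10.9 kHz, folds to fs − 11.8 kHz = 10 kHz.
7.84 kHz ≤ fs/2 = 10.9 kHz, passes unchanged.
92.14 kHz mod fs = 4.94 kHz.
4.94 kHz ≤ fs/2 = 10.9 kHz, appears at 4.94 kHz.
65.22 kHz mod fs = 21.62 kHz.
21.62 kHz > fs/2 = 10.9 kHz, folds to fs − 21.62 kHz = 0.18 kHz.
Distinct values: {0.18 kHz, 4.94 kHz, 7.84 kHz, 10 kHz}.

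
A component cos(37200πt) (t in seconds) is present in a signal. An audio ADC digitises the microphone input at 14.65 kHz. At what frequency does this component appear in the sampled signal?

3.95 kHz

ω = 37200π rad/s → f = ω/(2π) = 18600 Hz = 18.6 kHz.
18.6 kHz mod fs = 3.95 kHz.
3.95 kHz ≤ fs/2 = 7.325 kHz, appears at 3.95 kHz.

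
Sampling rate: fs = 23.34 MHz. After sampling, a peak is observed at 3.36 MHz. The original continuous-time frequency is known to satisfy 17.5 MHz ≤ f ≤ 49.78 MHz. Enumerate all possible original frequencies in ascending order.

19.98 MHz, 26.7 MHz, 43.32 MHz

Frequencies that alias to 3.36 MHz are k·fs ± 3.36 MHz for integer k ≥ 0.
k=0: 3.36 MHz.
k=1: 19.98 MHz, 26.7 MHz.
k=2: 43.32 MHz, 50.04 MHz.
k=3: 66.66 MHz, 73.38 MHz.
Within [17.5 MHz, 49.78 MHz]: 19.98 MHz, 26.7 MHz, 43.32 MHz.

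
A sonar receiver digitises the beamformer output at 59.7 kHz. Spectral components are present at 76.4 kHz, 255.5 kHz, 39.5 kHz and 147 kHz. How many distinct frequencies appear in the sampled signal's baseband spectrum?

fs/2 = 29.85 kHz.
76.4 kHz mod fs = 16.7 kHz.
16.7 kHz ≤ fs/2 = 29.85 kHz, appears at 16.7 kHz.
255.5 kHz mod fs = 16.7 kHz.
16.7 kHz ≤ fs/2 = 29.85 kHz, appears at 16.7 kHz.
39.5 kHz > fs/2 = 29.85 kHz, folds to fs − 39.5 kHz = 20.2 kHz.
147 kHz mod fs = 27.6 kHz.
27.6 kHz ≤ fs/2 = 29.85 kHz, appears at 27.6 kHz.
Distinct values: {16.7 kHz, 20.2 kHz, 27.6 kHz} → 3.

3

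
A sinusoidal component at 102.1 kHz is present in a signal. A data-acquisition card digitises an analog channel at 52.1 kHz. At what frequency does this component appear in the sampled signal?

102.1 kHz mod fs = 50 kHz.
50 kHz > fs/2 = 26.05 kHz, folds to fs − 50 kHz = 2.1 kHz.

2.1 kHz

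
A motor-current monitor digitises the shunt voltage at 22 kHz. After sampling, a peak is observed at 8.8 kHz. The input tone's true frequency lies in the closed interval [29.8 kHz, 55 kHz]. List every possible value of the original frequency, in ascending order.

Frequencies that alias to 8.8 kHz are k·fs ± 8.8 kHz for integer k ≥ 0.
k=0: 8.8 kHz.
k=1: 13.2 kHz, 30.8 kHz.
k=2: 35.2 kHz, 52.8 kHz.
k=3: 57.2 kHz, 74.8 kHz.
Within [29.8 kHz, 55 kHz]: 30.8 kHz, 35.2 kHz, 52.8 kHz.

30.8 kHz, 35.2 kHz, 52.8 kHz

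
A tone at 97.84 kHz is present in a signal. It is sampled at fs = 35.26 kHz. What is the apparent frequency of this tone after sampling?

97.84 kHz mod fs = 27.32 kHz.
27.32 kHz > fs/2 = 17.63 kHz, folds to fs − 27.32 kHz = 7.94 kHz.

7.94 kHz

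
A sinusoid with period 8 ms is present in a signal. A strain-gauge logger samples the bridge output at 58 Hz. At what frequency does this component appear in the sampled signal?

T = 8 ms → f = 1/T = 125 Hz.
125 Hz mod fs = 9 Hz.
9 Hz ≤ fs/2 = 29 Hz, appears at 9 Hz.

9 Hz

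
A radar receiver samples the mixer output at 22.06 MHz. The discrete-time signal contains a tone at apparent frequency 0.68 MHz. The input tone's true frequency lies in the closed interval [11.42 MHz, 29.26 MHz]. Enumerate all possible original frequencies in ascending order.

21.38 MHz, 22.74 MHz

Frequencies that alias to 0.68 MHz are k·fs ± 0.68 MHz for integer k ≥ 0.
k=0: 0.68 MHz.
k=1: 21.38 MHz, 22.74 MHz.
k=2: 43.44 MHz, 44.8 MHz.
Within [11.42 MHz, 29.26 MHz]: 21.38 MHz, 22.74 MHz.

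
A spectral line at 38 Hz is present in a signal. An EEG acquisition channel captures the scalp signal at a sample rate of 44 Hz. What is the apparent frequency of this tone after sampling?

6 Hz

38 Hz > fs/2 = 22 Hz, folds to fs − 38 Hz = 6 Hz.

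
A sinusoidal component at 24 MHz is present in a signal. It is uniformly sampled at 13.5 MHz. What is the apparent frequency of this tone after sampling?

24 MHz mod fs = 10.5 MHz.
10.5 MHz > fs/2 = 6.75 MHz, folds to fs − 10.5 MHz = 3 MHz.

3 MHz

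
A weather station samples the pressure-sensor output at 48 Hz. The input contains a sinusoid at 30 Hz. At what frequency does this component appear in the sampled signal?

18 Hz

30 Hz > fs/2 = 24 Hz, folds to fs − 30 Hz = 18 Hz.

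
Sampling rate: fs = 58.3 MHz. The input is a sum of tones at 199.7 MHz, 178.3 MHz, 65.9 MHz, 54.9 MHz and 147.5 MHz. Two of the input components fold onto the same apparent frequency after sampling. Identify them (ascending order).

fs/2 = 29.15 MHz.
199.7 MHz mod fs = 24.8 MHz.
24.8 MHz ≤ fs/2 = 29.15 MHz, appears at 24.8 MHz.
178.3 MHz mod fs = 3.4 MHz.
3.4 MHz ≤ fs/2 = 29.15 MHz, appears at 3.4 MHz.
65.9 MHz mod fs = 7.6 MHz.
7.6 MHz ≤ fs/2 = 29.15 MHz, appears at 7.6 MHz.
54.9 MHz > fs/2 = 29.15 MHz, folds to fs − 54.9 MHz = 3.4 MHz.
147.5 MHz mod fs = 30.9 MHz.
30.9 MHz > fs/2 = 29.15 MHz, folds to fs − 30.9 MHz = 27.4 MHz.
54.9 MHz and 178.3 MHz both map to 3.4 MHz.

54.9 MHz, 178.3 MHz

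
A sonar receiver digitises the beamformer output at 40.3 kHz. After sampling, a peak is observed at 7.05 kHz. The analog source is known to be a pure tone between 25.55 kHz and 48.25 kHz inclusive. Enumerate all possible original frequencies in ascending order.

33.25 kHz, 47.35 kHz

Frequencies that alias to 7.05 kHz are k·fs ± 7.05 kHz for integer k ≥ 0.
k=0: 7.05 kHz.
k=1: 33.25 kHz, 47.35 kHz.
k=2: 73.55 kHz, 87.65 kHz.
Within [25.55 kHz, 48.25 kHz]: 33.25 kHz, 47.35 kHz.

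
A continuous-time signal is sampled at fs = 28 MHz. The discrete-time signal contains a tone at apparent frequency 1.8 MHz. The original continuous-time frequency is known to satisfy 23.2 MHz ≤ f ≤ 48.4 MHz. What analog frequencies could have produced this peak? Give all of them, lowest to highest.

26.2 MHz, 29.8 MHz

Frequencies that alias to 1.8 MHz are k·fs ± 1.8 MHz for integer k ≥ 0.
k=0: 1.8 MHz.
k=1: 26.2 MHz, 29.8 MHz.
k=2: 54.2 MHz, 57.8 MHz.
Within [23.2 MHz, 48.4 MHz]: 26.2 MHz, 29.8 MHz.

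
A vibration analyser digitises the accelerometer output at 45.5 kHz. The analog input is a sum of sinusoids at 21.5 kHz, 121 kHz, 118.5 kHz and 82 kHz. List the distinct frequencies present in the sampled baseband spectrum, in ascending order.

9 kHz, 15.5 kHz, 18 kHz, 21.5 kHz

fs/2 = 22.75 kHz.
21.5 kHz ≤ fs/2 = 22.75 kHz, passes unchanged.
121 kHz mod fs = 30 kHz.
30 kHz > fs/2 = 22.75 kHz, folds to fs − 30 kHz = 15.5 kHz.
118.5 kHz mod fs = 27.5 kHz.
27.5 kHz > fs/2 = 22.75 kHz, folds to fs − 27.5 kHz = 18 kHz.
82 kHz mod fs = 36.5 kHz.
36.5 kHz > fs/2 = 22.75 kHz, folds to fs − 36.5 kHz = 9 kHz.
Distinct values: {9 kHz, 15.5 kHz, 18 kHz, 21.5 kHz}.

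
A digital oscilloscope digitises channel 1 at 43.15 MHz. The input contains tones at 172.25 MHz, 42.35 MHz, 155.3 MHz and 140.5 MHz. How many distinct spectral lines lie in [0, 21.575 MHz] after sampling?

fs/2 = 21.575 MHz.
172.25 MHz mod fs = 42.8 MHz.
42.8 MHz > fs/2 = 21.575 MHz, folds to fs − 42.8 MHz = 0.35 MHz.
42.35 MHz > fs/2 = 21.575 MHz, folds to fs − 42.35 MHz = 0.8 MHz.
155.3 MHz mod fs = 25.85 MHz.
25.85 MHz > fs/2 = 21.575 MHz, folds to fs − 25.85 MHz = 17.3 MHz.
140.5 MHz mod fs = 11.05 MHz.
11.05 MHz ≤ fs/2 = 21.575 MHz, appears at 11.05 MHz.
Distinct values: {0.35 MHz, 0.8 MHz, 11.05 MHz, 17.3 MHz} → 4.

4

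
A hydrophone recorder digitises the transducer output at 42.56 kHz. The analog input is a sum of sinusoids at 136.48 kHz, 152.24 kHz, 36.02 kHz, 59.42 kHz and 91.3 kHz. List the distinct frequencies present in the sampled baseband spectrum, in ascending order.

fs/2 = 21.28 kHz.
136.48 kHz mod fs = 8.8 kHz.
8.8 kHz ≤ fs/2 = 21.28 kHz, appears at 8.8 kHz.
152.24 kHz mod fs = 24.56 kHz.
24.56 kHz > fs/2 = 21.28 kHz, folds to fs − 24.56 kHz = 18 kHz.
36.02 kHz > fs/2 = 21.28 kHz, folds to fs − 36.02 kHz = 6.54 kHz.
59.42 kHz mod fs = 16.86 kHz.
16.86 kHz ≤ fs/2 = 21.28 kHz, appears at 16.86 kHz.
91.3 kHz mod fs = 6.18 kHz.
6.18 kHz ≤ fs/2 = 21.28 kHz, appears at 6.18 kHz.
Distinct values: {6.18 kHz, 6.54 kHz, 8.8 kHz, 16.86 kHz, 18 kHz}.

6.18 kHz, 6.54 kHz, 8.8 kHz, 16.86 kHz, 18 kHz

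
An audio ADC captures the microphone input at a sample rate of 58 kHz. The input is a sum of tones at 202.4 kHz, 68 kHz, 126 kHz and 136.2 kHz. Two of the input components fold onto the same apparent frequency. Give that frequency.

fs/2 = 29 kHz.
202.4 kHz mod fs = 28.4 kHz.
28.4 kHz ≤ fs/2 = 29 kHz, appears at 28.4 kHz.
68 kHz mod fs = 10 kHz.
10 kHz ≤ fs/2 = 29 kHz, appears at 10 kHz.
126 kHz mod fs = 10 kHz.
10 kHz ≤ fs/2 = 29 kHz, appears at 10 kHz.
136.2 kHz mod fs = 20.2 kHz.
20.2 kHz ≤ fs/2 = 29 kHz, appears at 20.2 kHz.
68 kHz and 126 kHz both map to 10 kHz.

10 kHz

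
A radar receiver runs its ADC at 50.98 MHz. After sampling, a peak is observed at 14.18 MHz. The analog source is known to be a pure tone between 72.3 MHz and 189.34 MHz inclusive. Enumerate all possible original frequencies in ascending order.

87.78 MHz, 116.14 MHz, 138.76 MHz, 167.12 MHz

Frequencies that alias to 14.18 MHz are k·fs ± 14.18 MHz for integer k ≥ 0.
k=0: 14.18 MHz.
k=1: 36.8 MHz, 65.16 MHz.
k=2: 87.78 MHz, 116.14 MHz.
k=3: 138.76 MHz, 167.12 MHz.
k=4: 189.74 MHz, 218.1 MHz.
Within [72.3 MHz, 189.34 MHz]: 87.78 MHz, 116.14 MHz, 138.76 MHz, 167.12 MHz.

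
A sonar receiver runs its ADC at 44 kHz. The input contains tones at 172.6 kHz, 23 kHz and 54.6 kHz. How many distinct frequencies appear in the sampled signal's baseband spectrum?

fs/2 = 22 kHz.
172.6 kHz mod fs = 40.6 kHz.
40.6 kHz > fs/2 = 22 kHz, folds to fs − 40.6 kHz = 3.4 kHz.
23 kHz > fs/2 = 22 kHz, folds to fs − 23 kHz = 21 kHz.
54.6 kHz mod fs = 10.6 kHz.
10.6 kHz ≤ fs/2 = 22 kHz, appears at 10.6 kHz.
Distinct values: {3.4 kHz, 10.6 kHz, 21 kHz} → 3.

3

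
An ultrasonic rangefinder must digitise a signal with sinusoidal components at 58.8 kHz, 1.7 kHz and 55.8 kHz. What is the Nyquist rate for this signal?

117.6 kHz

Highest-frequency component: 58.8 kHz.
Nyquist rate = 2 × 58.8 kHz = 117.6 kHz.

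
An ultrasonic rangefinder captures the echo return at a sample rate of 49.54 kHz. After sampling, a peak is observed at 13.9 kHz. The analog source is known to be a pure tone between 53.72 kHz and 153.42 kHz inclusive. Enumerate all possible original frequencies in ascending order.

63.44 kHz, 85.18 kHz, 112.98 kHz, 134.72 kHz

Frequencies that alias to 13.9 kHz are k·fs ± 13.9 kHz for integer k ≥ 0.
k=0: 13.9 kHz.
k=1: 35.64 kHz, 63.44 kHz.
k=2: 85.18 kHz, 112.98 kHz.
k=3: 134.72 kHz, 162.52 kHz.
k=4: 184.26 kHz, 212.06 kHz.
Within [53.72 kHz, 153.42 kHz]: 63.44 kHz, 85.18 kHz, 112.98 kHz, 134.72 kHz.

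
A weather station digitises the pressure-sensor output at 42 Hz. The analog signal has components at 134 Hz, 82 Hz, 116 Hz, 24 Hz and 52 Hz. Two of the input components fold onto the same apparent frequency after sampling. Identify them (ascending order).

fs/2 = 21 Hz.
134 Hz mod fs = 8 Hz.
8 Hz ≤ fs/2 = 21 Hz, appears at 8 Hz.
82 Hz mod fs = 40 Hz.
40 Hz > fs/2 = 21 Hz, folds to fs − 40 Hz = 2 Hz.
116 Hz mod fs = 32 Hz.
32 Hz > fs/2 = 21 Hz, folds to fs − 32 Hz = 10 Hz.
24 Hz > fs/2 = 21 Hz, folds to fs − 24 Hz = 18 Hz.
52 Hz mod fs = 10 Hz.
10 Hz ≤ fs/2 = 21 Hz, appears at 10 Hz.
52 Hz and 116 Hz both map to 10 Hz.

52 Hz, 116 Hz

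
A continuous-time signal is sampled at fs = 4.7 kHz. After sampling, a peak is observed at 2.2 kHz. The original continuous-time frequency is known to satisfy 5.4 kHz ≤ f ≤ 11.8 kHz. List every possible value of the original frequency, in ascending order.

Frequencies that alias to 2.2 kHz are k·fs ± 2.2 kHz for integer k ≥ 0.
k=0: 2.2 kHz.
k=1: 2.5 kHz, 6.9 kHz.
k=2: 7.2 kHz, 11.6 kHz.
k=3: 11.9 kHz, 16.3 kHz.
Within [5.4 kHz, 11.8 kHz]: 6.9 kHz, 7.2 kHz, 11.6 kHz.

6.9 kHz, 7.2 kHz, 11.6 kHz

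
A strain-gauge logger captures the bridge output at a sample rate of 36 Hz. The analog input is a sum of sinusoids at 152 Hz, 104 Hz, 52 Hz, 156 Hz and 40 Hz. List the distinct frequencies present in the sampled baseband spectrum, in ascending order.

fs/2 = 18 Hz.
152 Hz mod fs = 8 Hz.
8 Hz ≤ fs/2 = 18 Hz, appears at 8 Hz.
104 Hz mod fs = 32 Hz.
32 Hz > fs/2 = 18 Hz, folds to fs − 32 Hz = 4 Hz.
52 Hz mod fs = 16 Hz.
16 Hz ≤ fs/2 = 18 Hz, appears at 16 Hz.
156 Hz mod fs = 12 Hz.
12 Hz ≤ fs/2 = 18 Hz, appears at 12 Hz.
40 Hz mod fs = 4 Hz.
4 Hz ≤ fs/2 = 18 Hz, appears at 4 Hz.
Distinct values: {4 Hz, 8 Hz, 12 Hz, 16 Hz}.

4 Hz, 8 Hz, 12 Hz, 16 Hz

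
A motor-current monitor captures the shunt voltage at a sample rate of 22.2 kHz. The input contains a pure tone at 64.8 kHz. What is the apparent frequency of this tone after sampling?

64.8 kHz mod fs = 20.4 kHz.
20.4 kHz > fs/2 = 11.1 kHz, folds to fs − 20.4 kHz = 1.8 kHz.

1.8 kHz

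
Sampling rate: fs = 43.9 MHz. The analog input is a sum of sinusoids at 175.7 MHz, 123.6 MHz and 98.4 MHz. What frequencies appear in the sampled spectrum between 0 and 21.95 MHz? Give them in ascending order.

0.1 MHz, 8.1 MHz, 10.6 MHz

fs/2 = 21.95 MHz.
175.7 MHz mod fs = 0.1 MHz.
0.1 MHz ≤ fs/2 = 21.95 MHz, appears at 0.1 MHz.
123.6 MHz mod fs = 35.8 MHz.
35.8 MHz > fs/2 = 21.95 MHz, folds to fs − 35.8 MHz = 8.1 MHz.
98.4 MHz mod fs = 10.6 MHz.
10.6 MHz ≤ fs/2 = 21.95 MHz, appears at 10.6 MHz.
Distinct values: {0.1 MHz, 8.1 MHz, 10.6 MHz}.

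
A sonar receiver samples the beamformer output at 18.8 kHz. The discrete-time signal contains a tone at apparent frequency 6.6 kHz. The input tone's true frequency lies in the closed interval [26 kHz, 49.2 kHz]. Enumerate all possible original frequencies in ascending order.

31 kHz, 44.2 kHz

Frequencies that alias to 6.6 kHz are k·fs ± 6.6 kHz for integer k ≥ 0.
k=0: 6.6 kHz.
k=1: 12.2 kHz, 25.4 kHz.
k=2: 31 kHz, 44.2 kHz.
k=3: 49.8 kHz, 63 kHz.
Within [26 kHz, 49.2 kHz]: 31 kHz, 44.2 kHz.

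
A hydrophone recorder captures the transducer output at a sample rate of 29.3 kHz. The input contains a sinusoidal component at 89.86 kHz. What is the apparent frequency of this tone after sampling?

89.86 kHz mod fs = 1.96 kHz.
1.96 kHz ≤ fs/2 = 14.65 kHz, appears at 1.96 kHz.

1.96 kHz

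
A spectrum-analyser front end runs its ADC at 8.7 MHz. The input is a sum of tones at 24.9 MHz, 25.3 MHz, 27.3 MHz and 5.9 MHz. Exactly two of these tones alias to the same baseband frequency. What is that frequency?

fs/2 = 4.35 MHz.
24.9 MHz mod fs = 7.5 MHz.
7.5 MHz > fs/2 = 4.35 MHz, folds to fs − 7.5 MHz = 1.2 MHz.
25.3 MHz mod fs = 7.9 MHz.
7.9 MHz > fs/2 = 4.35 MHz, folds to fs − 7.9 MHz = 0.8 MHz.
27.3 MHz mod fs = 1.2 MHz.
1.2 MHz ≤ fs/2 = 4.35 MHz, appears at 1.2 MHz.
5.9 MHz > fs/2 = 4.35 MHz, folds to fs − 5.9 MHz = 2.8 MHz.
24.9 MHz and 27.3 MHz both map to 1.2 MHz.

1.2 MHz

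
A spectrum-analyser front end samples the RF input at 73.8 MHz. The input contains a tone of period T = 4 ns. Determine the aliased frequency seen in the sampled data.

28.6 MHz

T = 4 ns → f = 1/T = 250 MHz.
250 MHz mod fs = 28.6 MHz.
28.6 MHz ≤ fs/2 = 36.9 MHz, appears at 28.6 MHz.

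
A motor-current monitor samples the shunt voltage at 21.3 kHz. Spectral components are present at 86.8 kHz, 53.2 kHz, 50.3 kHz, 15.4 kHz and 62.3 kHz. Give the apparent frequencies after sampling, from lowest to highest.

1.6 kHz, 5.9 kHz, 7.7 kHz, 10.6 kHz

fs/2 = 10.65 kHz.
86.8 kHz mod fs = 1.6 kHz.
1.6 kHz ≤ fs/2 = 10.65 kHz, appears at 1.6 kHz.
53.2 kHz mod fs = 10.6 kHz.
10.6 kHz ≤ fs/2 = 10.65 kHz, appears at 10.6 kHz.
50.3 kHz mod fs = 7.7 kHz.
7.7 kHz ≤ fs/2 = 10.65 kHz, appears at 7.7 kHz.
15.4 kHz > fs/2 = 10.65 kHz, folds to fs − 15.4 kHz = 5.9 kHz.
62.3 kHz mod fs = 19.7 kHz.
19.7 kHz > fs/2 = 10.65 kHz, folds to fs − 19.7 kHz = 1.6 kHz.
Distinct values: {1.6 kHz, 5.9 kHz, 7.7 kHz, 10.6 kHz}.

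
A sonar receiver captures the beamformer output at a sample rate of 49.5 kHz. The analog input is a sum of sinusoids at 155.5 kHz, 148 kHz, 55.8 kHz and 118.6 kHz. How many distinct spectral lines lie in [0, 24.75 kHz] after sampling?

fs/2 = 24.75 kHz.
155.5 kHz mod fs = 7 kHz.
7 kHz ≤ fs/2 = 24.75 kHz, appears at 7 kHz.
148 kHz mod fs = 49 kHz.
49 kHz > fs/2 = 24.75 kHz, folds to fs − 49 kHz = 0.5 kHz.
55.8 kHz mod fs = 6.3 kHz.
6.3 kHz ≤ fs/2 = 24.75 kHz, appears at 6.3 kHz.
118.6 kHz mod fs = 19.6 kHz.
19.6 kHz ≤ fs/2 = 24.75 kHz, appears at 19.6 kHz.
Distinct values: {0.5 kHz, 6.3 kHz, 7 kHz, 19.6 kHz} → 4.

4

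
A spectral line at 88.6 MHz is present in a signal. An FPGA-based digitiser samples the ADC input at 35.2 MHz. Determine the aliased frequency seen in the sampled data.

17 MHz

88.6 MHz mod fs = 18.2 MHz.
18.2 MHz > fs/2 = 17.6 MHz, folds to fs − 18.2 MHz = 17 MHz.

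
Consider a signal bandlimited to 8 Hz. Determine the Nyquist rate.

16 Hz

Nyquist rate = 2 × 8 Hz = 16 Hz.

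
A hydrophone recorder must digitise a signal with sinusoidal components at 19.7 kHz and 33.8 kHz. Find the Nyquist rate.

Highest-frequency component: 33.8 kHz.
Nyquist rate = 2 × 33.8 kHz = 67.6 kHz.

67.6 kHz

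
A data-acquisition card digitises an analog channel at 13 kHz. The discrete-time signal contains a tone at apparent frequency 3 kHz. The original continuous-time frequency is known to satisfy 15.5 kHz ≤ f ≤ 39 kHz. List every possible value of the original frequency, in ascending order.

16 kHz, 23 kHz, 29 kHz, 36 kHz

Frequencies that alias to 3 kHz are k·fs ± 3 kHz for integer k ≥ 0.
k=0: 3 kHz.
k=1: 10 kHz, 16 kHz.
k=2: 23 kHz, 29 kHz.
k=3: 36 kHz, 42 kHz.
k=4: 49 kHz, 55 kHz.
Within [15.5 kHz, 39 kHz]: 16 kHz, 23 kHz, 29 kHz, 36 kHz.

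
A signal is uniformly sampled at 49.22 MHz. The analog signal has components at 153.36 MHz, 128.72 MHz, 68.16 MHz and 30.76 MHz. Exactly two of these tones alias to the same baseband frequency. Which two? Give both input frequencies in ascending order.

68.16 MHz, 128.72 MHz

fs/2 = 24.61 MHz.
153.36 MHz mod fs = 5.7 MHz.
5.7 MHz ≤ fs/2 = 24.61 MHz, appears at 5.7 MHz.
128.72 MHz mod fs = 30.28 MHz.
30.28 MHz > fs/2 = 24.61 MHz, folds to fs − 30.28 MHz = 18.94 MHz.
68.16 MHz mod fs = 18.94 MHz.
18.94 MHz ≤ fs/2 = 24.61 MHz, appears at 18.94 MHz.
30.76 MHz > fs/2 = 24.61 MHz, folds to fs − 30.76 MHz = 18.46 MHz.
68.16 MHz and 128.72 MHz both map to 18.94 MHz.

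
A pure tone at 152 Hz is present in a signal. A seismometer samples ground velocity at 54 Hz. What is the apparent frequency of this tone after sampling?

152 Hz mod fs = 44 Hz.
44 Hz > fs/2 = 27 Hz, folds to fs − 44 Hz = 10 Hz.

10 Hz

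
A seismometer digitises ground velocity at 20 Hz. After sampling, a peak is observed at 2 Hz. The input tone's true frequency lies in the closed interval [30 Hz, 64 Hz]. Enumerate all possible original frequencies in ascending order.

Frequencies that alias to 2 Hz are k·fs ± 2 Hz for integer k ≥ 0.
k=0: 2 Hz.
k=1: 18 Hz, 22 Hz.
k=2: 38 Hz, 42 Hz.
k=3: 58 Hz, 62 Hz.
k=4: 78 Hz, 82 Hz.
Within [30 Hz, 64 Hz]: 38 Hz, 42 Hz, 58 Hz, 62 Hz.

38 Hz, 42 Hz, 58 Hz, 62 Hz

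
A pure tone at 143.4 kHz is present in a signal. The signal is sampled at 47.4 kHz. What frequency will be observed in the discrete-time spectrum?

1.2 kHz

143.4 kHz mod fs = 1.2 kHz.
1.2 kHz ≤ fs/2 = 23.7 kHz, appears at 1.2 kHz.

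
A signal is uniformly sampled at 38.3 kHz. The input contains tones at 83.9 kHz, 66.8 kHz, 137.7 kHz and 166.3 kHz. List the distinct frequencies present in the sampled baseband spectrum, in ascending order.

fs/2 = 19.15 kHz.
83.9 kHz mod fs = 7.3 kHz.
7.3 kHz ≤ fs/2 = 19.15 kHz, appears at 7.3 kHz.
66.8 kHz mod fs = 28.5 kHz.
28.5 kHz > fs/2 = 19.15 kHz, folds to fs − 28.5 kHz = 9.8 kHz.
137.7 kHz mod fs = 22.8 kHz.
22.8 kHz > fs/2 = 19.15 kHz, folds to fs − 22.8 kHz = 15.5 kHz.
166.3 kHz mod fs = 13.1 kHz.
13.1 kHz ≤ fs/2 = 19.15 kHz, appears at 13.1 kHz.
Distinct values: {7.3 kHz, 9.8 kHz, 13.1 kHz, 15.5 kHz}.

7.3 kHz, 9.8 kHz, 13.1 kHz, 15.5 kHz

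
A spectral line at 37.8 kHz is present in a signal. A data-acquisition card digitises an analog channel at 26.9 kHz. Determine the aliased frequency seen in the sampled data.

37.8 kHz mod fs = 10.9 kHz.
10.9 kHz ≤ fs/2 = 13.45 kHz, appears at 10.9 kHz.

10.9 kHz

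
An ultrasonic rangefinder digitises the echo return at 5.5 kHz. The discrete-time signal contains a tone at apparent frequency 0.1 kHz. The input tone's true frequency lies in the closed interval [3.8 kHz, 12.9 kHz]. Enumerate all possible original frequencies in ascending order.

Frequencies that alias to 0.1 kHz are k·fs ± 0.1 kHz for integer k ≥ 0.
k=0: 0.1 kHz.
k=1: 5.4 kHz, 5.6 kHz.
k=2: 10.9 kHz, 11.1 kHz.
k=3: 16.4 kHz, 16.6 kHz.
Within [3.8 kHz, 12.9 kHz]: 5.4 kHz, 5.6 kHz, 10.9 kHz, 11.1 kHz.

5.4 kHz, 5.6 kHz, 10.9 kHz, 11.1 kHz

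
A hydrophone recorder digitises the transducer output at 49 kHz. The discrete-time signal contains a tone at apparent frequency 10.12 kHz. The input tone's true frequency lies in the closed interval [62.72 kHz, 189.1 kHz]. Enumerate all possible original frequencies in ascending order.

87.88 kHz, 108.12 kHz, 136.88 kHz, 157.12 kHz, 185.88 kHz

Frequencies that alias to 10.12 kHz are k·fs ± 10.12 kHz for integer k ≥ 0.
k=0: 10.12 kHz.
k=1: 38.88 kHz, 59.12 kHz.
k=2: 87.88 kHz, 108.12 kHz.
k=3: 136.88 kHz, 157.12 kHz.
k=4: 185.88 kHz, 206.12 kHz.
k=5: 234.88 kHz, 255.12 kHz.
Within [62.72 kHz, 189.1 kHz]: 87.88 kHz, 108.12 kHz, 136.88 kHz, 157.12 kHz, 185.88 kHz.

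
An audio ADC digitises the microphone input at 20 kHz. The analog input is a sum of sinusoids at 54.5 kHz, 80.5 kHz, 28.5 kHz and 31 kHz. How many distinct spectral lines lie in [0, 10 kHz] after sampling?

fs/2 = 10 kHz.
54.5 kHz mod fs = 14.5 kHz.
14.5 kHz > fs/2 = 10 kHz, folds to fs − 14.5 kHz = 5.5 kHz.
80.5 kHz mod fs = 0.5 kHz.
0.5 kHz ≤ fs/2 = 10 kHz, appears at 0.5 kHz.
28.5 kHz mod fs = 8.5 kHz.
8.5 kHz ≤ fs/2 = 10 kHz, appears at 8.5 kHz.
31 kHz mod fs = 11 kHz.
11 kHz > fs/2 = 10 kHz, folds to fs − 11 kHz = 9 kHz.
Distinct values: {0.5 kHz, 5.5 kHz, 8.5 kHz, 9 kHz} → 4.

4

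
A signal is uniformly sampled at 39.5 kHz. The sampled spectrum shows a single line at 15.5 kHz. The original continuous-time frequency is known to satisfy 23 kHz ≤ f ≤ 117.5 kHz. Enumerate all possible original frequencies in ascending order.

Frequencies that alias to 15.5 kHz are k·fs ± 15.5 kHz for integer k ≥ 0.
k=0: 15.5 kHz.
k=1: 24 kHz, 55 kHz.
k=2: 63.5 kHz, 94.5 kHz.
k=3: 103 kHz, 134 kHz.
k=4: 142.5 kHz, 173.5 kHz.
Within [23 kHz, 117.5 kHz]: 24 kHz, 55 kHz, 63.5 kHz, 94.5 kHz, 103 kHz.

24 kHz, 55 kHz, 63.5 kHz, 94.5 kHz, 103 kHz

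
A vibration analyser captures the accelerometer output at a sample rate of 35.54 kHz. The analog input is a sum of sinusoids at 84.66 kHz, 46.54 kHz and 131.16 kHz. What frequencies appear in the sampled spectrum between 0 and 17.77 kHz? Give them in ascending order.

fs/2 = 17.77 kHz.
84.66 kHz mod fs = 13.58 kHz.
13.58 kHz ≤ fs/2 = 17.77 kHz, appears at 13.58 kHz.
46.54 kHz mod fs = 11 kHz.
11 kHz ≤ fs/2 = 17.77 kHz, appears at 11 kHz.
131.16 kHz mod fs = 24.54 kHz.
24.54 kHz > fs/2 = 17.77 kHz, folds to fs − 24.54 kHz = 11 kHz.
Distinct values: {11 kHz, 13.58 kHz}.

11 kHz, 13.58 kHz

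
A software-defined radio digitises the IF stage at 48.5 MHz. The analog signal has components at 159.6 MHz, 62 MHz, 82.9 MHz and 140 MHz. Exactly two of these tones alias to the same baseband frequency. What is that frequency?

fs/2 = 24.25 MHz.
159.6 MHz mod fs = 14.1 MHz.
14.1 MHz ≤ fs/2 = 24.25 MHz, appears at 14.1 MHz.
62 MHz mod fs = 13.5 MHz.
13.5 MHz ≤ fs/2 = 24.25 MHz, appears at 13.5 MHz.
82.9 MHz mod fs = 34.4 MHz.
34.4 MHz > fs/2 = 24.25 MHz, folds to fs − 34.4 MHz = 14.1 MHz.
140 MHz mod fs = 43 MHz.
43 MHz > fs/2 = 24.25 MHz, folds to fs − 43 MHz = 5.5 MHz.
82.9 MHz and 159.6 MHz both map to 14.1 MHz.

14.1 MHz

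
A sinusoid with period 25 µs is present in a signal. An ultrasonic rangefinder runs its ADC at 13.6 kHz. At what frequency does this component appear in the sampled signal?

T = 25 µs → f = 1/T = 40 kHz.
40 kHz mod fs = 12.8 kHz.
12.8 kHz > fs/2 = 6.8 kHz, folds to fs − 12.8 kHz = 0.8 kHz.

0.8 kHz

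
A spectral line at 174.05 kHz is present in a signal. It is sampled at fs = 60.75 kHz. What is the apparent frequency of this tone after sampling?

174.05 kHz mod fs = 52.55 kHz.
52.55 kHz > fs/2 = 30.375 kHz, folds to fs − 52.55 kHz = 8.2 kHz.

8.2 kHz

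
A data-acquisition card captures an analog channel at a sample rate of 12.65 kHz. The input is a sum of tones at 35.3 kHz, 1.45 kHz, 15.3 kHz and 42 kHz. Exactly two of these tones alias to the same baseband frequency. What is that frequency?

2.65 kHz

fs/2 = 6.325 kHz.
35.3 kHz mod fs = 10 kHz.
10 kHz > fs/2 = 6.325 kHz, folds to fs − 10 kHz = 2.65 kHz.
1.45 kHz ≤ fs/2 = 6.325 kHz, passes unchanged.
15.3 kHz mod fs = 2.65 kHz.
2.65 kHz ≤ fs/2 = 6.325 kHz, appears at 2.65 kHz.
42 kHz mod fs = 4.05 kHz.
4.05 kHz ≤ fs/2 = 6.325 kHz, appears at 4.05 kHz.
15.3 kHz and 35.3 kHz both map to 2.65 kHz.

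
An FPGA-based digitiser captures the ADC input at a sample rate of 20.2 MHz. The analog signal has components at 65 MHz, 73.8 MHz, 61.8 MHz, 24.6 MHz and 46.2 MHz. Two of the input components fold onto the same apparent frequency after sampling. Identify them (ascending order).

fs/2 = 10.1 MHz.
65 MHz mod fs = 4.4 MHz.
4.4 MHz ≤ fs/2 = 10.1 MHz, appears at 4.4 MHz.
73.8 MHz mod fs = 13.2 MHz.
13.2 MHz > fs/2 = 10.1 MHz, folds to fs − 13.2 MHz = 7 MHz.
61.8 MHz mod fs = 1.2 MHz.
1.2 MHz ≤ fs/2 = 10.1 MHz, appears at 1.2 MHz.
24.6 MHz mod fs = 4.4 MHz.
4.4 MHz ≤ fs/2 = 10.1 MHz, appears at 4.4 MHz.
46.2 MHz mod fs = 5.8 MHz.
5.8 MHz ≤ fs/2 = 10.1 MHz, appears at 5.8 MHz.
24.6 MHz and 65 MHz both map to 4.4 MHz.

24.6 MHz, 65 MHz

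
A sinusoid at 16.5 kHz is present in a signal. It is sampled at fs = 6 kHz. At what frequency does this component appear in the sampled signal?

1.5 kHz

16.5 kHz mod fs = 4.5 kHz.
4.5 kHz > fs/2 = 3 kHz, folds to fs − 4.5 kHz = 1.5 kHz.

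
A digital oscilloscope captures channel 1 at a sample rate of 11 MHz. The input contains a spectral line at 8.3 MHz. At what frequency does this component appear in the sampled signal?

2.7 MHz

8.3 MHz > fs/2 = 5.5 MHz, folds to fs − 8.3 MHz = 2.7 MHz.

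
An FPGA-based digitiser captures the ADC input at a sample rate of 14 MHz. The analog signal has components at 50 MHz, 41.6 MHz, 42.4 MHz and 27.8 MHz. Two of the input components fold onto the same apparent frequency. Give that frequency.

0.4 MHz

fs/2 = 7 MHz.
50 MHz mod fs = 8 MHz.
8 MHz > fs/2 = 7 MHz, folds to fs − 8 MHz = 6 MHz.
41.6 MHz mod fs = 13.6 MHz.
13.6 MHz > fs/2 = 7 MHz, folds to fs − 13.6 MHz = 0.4 MHz.
42.4 MHz mod fs = 0.4 MHz.
0.4 MHz ≤ fs/2 = 7 MHz, appears at 0.4 MHz.
27.8 MHz mod fs = 13.8 MHz.
13.8 MHz > fs/2 = 7 MHz, folds to fs − 13.8 MHz = 0.2 MHz.
41.6 MHz and 42.4 MHz both map to 0.4 MHz.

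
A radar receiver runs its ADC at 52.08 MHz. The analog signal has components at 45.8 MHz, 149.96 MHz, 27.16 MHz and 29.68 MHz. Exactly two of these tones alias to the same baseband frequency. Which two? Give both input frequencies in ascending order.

45.8 MHz, 149.96 MHz

fs/2 = 26.04 MHz.
45.8 MHz > fs/2 = 26.04 MHz, folds to fs − 45.8 MHz = 6.28 MHz.
149.96 MHz mod fs = 45.8 MHz.
45.8 MHz > fs/2 = 26.04 MHz, folds to fs − 45.8 MHz = 6.28 MHz.
27.16 MHz > fs/2 = 26.04 MHz, folds to fs − 27.16 MHz = 24.92 MHz.
29.68 MHz > fs/2 = 26.04 MHz, folds to fs − 29.68 MHz = 22.4 MHz.
45.8 MHz and 149.96 MHz both map to 6.28 MHz.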